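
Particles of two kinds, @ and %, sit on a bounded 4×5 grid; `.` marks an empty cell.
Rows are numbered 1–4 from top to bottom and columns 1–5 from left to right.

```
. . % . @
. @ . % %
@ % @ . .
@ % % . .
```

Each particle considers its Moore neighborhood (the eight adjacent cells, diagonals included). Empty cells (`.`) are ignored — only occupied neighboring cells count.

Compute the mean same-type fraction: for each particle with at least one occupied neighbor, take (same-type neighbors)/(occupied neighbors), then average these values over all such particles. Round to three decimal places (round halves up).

Row 1: (1,3)% 1/2 · (1,5)@ 0/2
Row 2: (2,2)@ 2/4 · (2,4)% 2/4 · (2,5)% 1/2
Row 3: (3,1)@ 2/4 · (3,2)% 2/6 · (3,3)@ 1/5
Row 4: (4,1)@ 1/3 · (4,2)% 2/5 · (4,3)% 2/3
Sum over 11 particles: 1/2 + 0/2 + 2/4 + 2/4 + 1/2 + 2/4 + 2/6 + 1/5 + 1/3 + 2/5 + 2/3 = 133/30; mean = 133/30 ÷ 11 = 133/330 = 0.403030… → 0.403.

0.403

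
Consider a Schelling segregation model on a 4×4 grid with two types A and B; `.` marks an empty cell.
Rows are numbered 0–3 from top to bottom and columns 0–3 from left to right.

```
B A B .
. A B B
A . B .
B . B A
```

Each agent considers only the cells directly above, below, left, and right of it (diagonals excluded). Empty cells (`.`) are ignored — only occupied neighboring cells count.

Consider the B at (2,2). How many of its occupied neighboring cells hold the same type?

2

Occupied neighbors of (2,2): (1,2)=B, (3,2)=B.
Same type (B): 2 of 2.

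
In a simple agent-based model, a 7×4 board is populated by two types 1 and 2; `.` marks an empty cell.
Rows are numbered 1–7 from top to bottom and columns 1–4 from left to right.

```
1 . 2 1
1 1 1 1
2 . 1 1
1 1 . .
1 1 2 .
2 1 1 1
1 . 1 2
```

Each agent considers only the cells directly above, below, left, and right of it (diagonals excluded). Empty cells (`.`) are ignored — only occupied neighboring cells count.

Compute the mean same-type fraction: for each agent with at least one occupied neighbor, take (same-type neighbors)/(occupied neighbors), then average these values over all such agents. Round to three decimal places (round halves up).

0.564

Row 1: (1,1)1 1/1 · (1,3)2 0/2 · (1,4)1 1/2
Row 2: (2,1)1 2/3 · (2,2)1 2/2 · (2,3)1 3/4 · (2,4)1 3/3
Row 3: (3,1)2 0/2 · (3,3)1 2/2 · (3,4)1 2/2
Row 4: (4,1)1 2/3 · (4,2)1 2/2
Row 5: (5,1)1 2/3 · (5,2)1 3/4 · (5,3)2 0/2
Row 6: (6,1)2 0/3 · (6,2)1 2/3 · (6,3)1 3/4 · (6,4)1 1/2
Row 7: (7,1)1 0/1 · (7,3)1 1/2 · (7,4)2 0/2
Sum over 22 agents: 1/1 + 0/2 + 1/2 + 2/3 + 2/2 + 3/4 + 3/3 + 0/2 + 2/2 + 2/2 + 2/3 + 2/2 + 2/3 + 3/4 + 0/2 + 0/3 + 2/3 + 3/4 + 1/2 + 0/1 + 1/2 + 0/2 = 149/12; mean = 149/12 ÷ 22 = 149/264 = 0.564393… → 0.564.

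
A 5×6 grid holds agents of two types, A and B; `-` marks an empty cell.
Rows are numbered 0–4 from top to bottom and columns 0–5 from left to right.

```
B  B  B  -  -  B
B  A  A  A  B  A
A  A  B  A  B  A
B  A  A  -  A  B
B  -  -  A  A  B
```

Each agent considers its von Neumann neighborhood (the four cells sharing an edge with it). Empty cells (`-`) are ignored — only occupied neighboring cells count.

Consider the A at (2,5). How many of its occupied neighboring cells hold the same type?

Occupied neighbors of (2,5): (1,5)=A, (3,5)=B, (2,4)=B.
Same type (A): 1 of 3.

1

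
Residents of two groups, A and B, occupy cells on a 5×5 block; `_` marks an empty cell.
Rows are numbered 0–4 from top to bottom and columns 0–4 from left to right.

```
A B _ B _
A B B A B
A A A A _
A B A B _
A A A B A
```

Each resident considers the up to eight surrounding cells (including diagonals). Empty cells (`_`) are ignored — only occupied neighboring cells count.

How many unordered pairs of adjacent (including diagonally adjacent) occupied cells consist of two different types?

30

Scan each occupied cell's neighbors to the right and below (and the two forward diagonals) so each pair is counted once.
Row 0: A(0,0)–B(0,1)≠ A(0,0)–A(1,0)= A(0,0)–B(1,1)≠ B(0,1)–B(1,1)= B(0,1)–B(1,2)= B(0,1)–A(1,0)≠ B(0,3)–A(1,3)≠ B(0,3)–B(1,4)= B(0,3)–B(1,2)=  → 4/9 unlike.
Row 1: A(1,0)–B(1,1)≠ A(1,0)–A(2,0)= A(1,0)–A(2,1)= B(1,1)–B(1,2)= B(1,1)–A(2,1)≠ B(1,1)–A(2,2)≠ B(1,1)–A(2,0)≠ B(1,2)–A(1,3)≠ B(1,2)–A(2,2)≠ B(1,2)–A(2,3)≠ B(1,2)–A(2,1)≠ A(1,3)–B(1,4)≠ A(1,3)–A(2,3)= A(1,3)–A(2,2)= B(1,4)–A(2,3)≠  → 10/15 unlike.
Row 2: A(2,0)–A(2,1)= A(2,0)–A(3,0)= A(2,0)–B(3,1)≠ A(2,1)–A(2,2)= A(2,1)–B(3,1)≠ A(2,1)–A(3,2)= A(2,1)–A(3,0)= A(2,2)–A(2,3)= A(2,2)–A(3,2)= A(2,2)–B(3,3)≠ A(2,2)–B(3,1)≠ A(2,3)–B(3,3)≠ A(2,3)–A(3,2)=  → 5/13 unlike.
Row 3: A(3,0)–B(3,1)≠ A(3,0)–A(4,0)= A(3,0)–A(4,1)= B(3,1)–A(3,2)≠ B(3,1)–A(4,1)≠ B(3,1)–A(4,2)≠ B(3,1)–A(4,0)≠ A(3,2)–B(3,3)≠ A(3,2)–A(4,2)= A(3,2)–B(4,3)≠ A(3,2)–A(4,1)= B(3,3)–B(4,3)= B(3,3)–A(4,4)≠ B(3,3)–A(4,2)≠  → 9/14 unlike.
Row 4: A(4,0)–A(4,1)= A(4,1)–A(4,2)= A(4,2)–B(4,3)≠ B(4,3)–A(4,4)≠  → 2/4 unlike.
Total adjacent occupied pairs: 55; unlike-type pairs: 30.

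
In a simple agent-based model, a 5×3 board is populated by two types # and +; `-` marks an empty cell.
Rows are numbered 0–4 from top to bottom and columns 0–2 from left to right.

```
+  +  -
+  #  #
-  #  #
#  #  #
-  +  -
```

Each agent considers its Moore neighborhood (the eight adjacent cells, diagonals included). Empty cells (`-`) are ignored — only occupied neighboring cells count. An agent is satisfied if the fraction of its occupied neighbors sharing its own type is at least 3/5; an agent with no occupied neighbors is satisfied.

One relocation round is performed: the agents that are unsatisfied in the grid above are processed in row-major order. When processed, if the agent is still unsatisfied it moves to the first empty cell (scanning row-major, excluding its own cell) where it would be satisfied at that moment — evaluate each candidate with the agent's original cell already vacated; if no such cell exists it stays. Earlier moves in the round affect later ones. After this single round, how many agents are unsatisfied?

2

Initially unsatisfied (in order): (0,1), (1,0), (1,1), (4,1).
  (0,1): no empty cell satisfies it; stays.
  (1,0): no empty cell satisfies it; stays.
  (1,1) → (2,0).
  (4,1): no empty cell satisfies it; stays.
Resulting grid:
+ + -
+ - #
# # #
# # #
- + -
Unsatisfied now: (1,0), (4,1).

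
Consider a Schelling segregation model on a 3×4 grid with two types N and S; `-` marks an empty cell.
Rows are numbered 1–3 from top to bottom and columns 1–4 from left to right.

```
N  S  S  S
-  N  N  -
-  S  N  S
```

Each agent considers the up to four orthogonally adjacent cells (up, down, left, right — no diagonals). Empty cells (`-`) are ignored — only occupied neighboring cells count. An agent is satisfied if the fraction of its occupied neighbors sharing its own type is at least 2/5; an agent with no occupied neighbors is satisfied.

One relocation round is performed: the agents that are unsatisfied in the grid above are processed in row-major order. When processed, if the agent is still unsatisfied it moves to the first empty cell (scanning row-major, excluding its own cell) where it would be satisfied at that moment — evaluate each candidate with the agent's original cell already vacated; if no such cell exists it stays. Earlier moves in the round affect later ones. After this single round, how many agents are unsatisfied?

0

Initially unsatisfied (in order): (1,1), (1,2), (2,2), (3,2), (3,3), (3,4).
  (1,1) → (2,1).
  (1,2): now satisfied by earlier moves; stays.
  (2,2): now satisfied by earlier moves; stays.
  (3,2) → (1,1).
  (3,3): now satisfied by earlier moves; stays.
  (3,4) → (2,4).
Resulting grid:
S S S S
N N N S
- - N -
All satisfied now.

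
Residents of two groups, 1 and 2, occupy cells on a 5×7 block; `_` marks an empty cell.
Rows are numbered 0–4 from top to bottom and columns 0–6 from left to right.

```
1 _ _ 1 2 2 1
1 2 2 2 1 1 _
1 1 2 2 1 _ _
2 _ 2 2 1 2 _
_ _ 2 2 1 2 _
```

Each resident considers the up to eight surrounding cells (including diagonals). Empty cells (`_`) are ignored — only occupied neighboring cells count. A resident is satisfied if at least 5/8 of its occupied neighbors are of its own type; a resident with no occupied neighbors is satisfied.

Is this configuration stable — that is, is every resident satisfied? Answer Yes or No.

No

Row 0: (0,0)1 1/2 unhappy · (0,3)1 1/4 unhappy · (0,4)2 2/5 unhappy · (0,5)2 1/4 unhappy · (0,6)1 1/2 unhappy
Row 1: (1,0)1 3/4 ok · (1,1)2 2/6 unhappy · (1,2)2 4/6 ok · (1,3)2 4/7 unhappy · (1,4)1 3/7 unhappy · (1,5)1 3/5 unhappy
Row 2: (2,0)1 2/4 unhappy · (2,1)1 2/7 unhappy · (2,2)2 6/7 ok · (2,3)2 5/8 ok · (2,4)1 3/7 unhappy
Row 3: (3,0)2 0/2 unhappy · (3,2)2 5/6 ok · (3,3)2 5/8 ok · (3,4)1 2/7 unhappy · (3,5)2 1/4 unhappy
Row 4: (4,2)2 3/3 ok · (4,3)2 3/5 unhappy · (4,4)1 1/5 unhappy · (4,5)2 1/3 unhappy
For instance (0,0) has only 1/2 same-type neighbors, below 5/8.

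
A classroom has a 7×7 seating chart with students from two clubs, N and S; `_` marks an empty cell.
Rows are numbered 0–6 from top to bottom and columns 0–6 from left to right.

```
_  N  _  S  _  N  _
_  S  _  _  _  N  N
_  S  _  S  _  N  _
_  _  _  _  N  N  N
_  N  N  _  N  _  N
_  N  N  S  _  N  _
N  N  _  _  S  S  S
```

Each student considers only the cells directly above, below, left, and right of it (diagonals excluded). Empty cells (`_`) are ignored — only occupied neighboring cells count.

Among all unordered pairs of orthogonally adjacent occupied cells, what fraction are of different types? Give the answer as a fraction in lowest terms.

Scan each occupied cell's neighbors to the right and below so each pair is counted once.
Row 0: N(0,1)–S(1,1)≠ N(0,5)–N(1,5)=  → 1/2 unlike.
Row 1: S(1,1)–S(2,1)= N(1,5)–N(1,6)= N(1,5)–N(2,5)=  → 0/3 unlike.
Row 2: N(2,5)–N(3,5)=  → 0/1 unlike.
Row 3: N(3,4)–N(3,5)= N(3,4)–N(4,4)= N(3,5)–N(3,6)= N(3,6)–N(4,6)=  → 0/4 unlike.
Row 4: N(4,1)–N(4,2)= N(4,1)–N(5,1)= N(4,2)–N(5,2)=  → 0/3 unlike.
Row 5: N(5,1)–N(5,2)= N(5,1)–N(6,1)= N(5,2)–S(5,3)≠ N(5,5)–S(6,5)≠  → 2/4 unlike.
Row 6: N(6,0)–N(6,1)= S(6,4)–S(6,5)= S(6,5)–S(6,6)=  → 0/3 unlike.
Total adjacent occupied pairs: 20; unlike-type pairs: 3.
3/20 is already in lowest terms.

3/20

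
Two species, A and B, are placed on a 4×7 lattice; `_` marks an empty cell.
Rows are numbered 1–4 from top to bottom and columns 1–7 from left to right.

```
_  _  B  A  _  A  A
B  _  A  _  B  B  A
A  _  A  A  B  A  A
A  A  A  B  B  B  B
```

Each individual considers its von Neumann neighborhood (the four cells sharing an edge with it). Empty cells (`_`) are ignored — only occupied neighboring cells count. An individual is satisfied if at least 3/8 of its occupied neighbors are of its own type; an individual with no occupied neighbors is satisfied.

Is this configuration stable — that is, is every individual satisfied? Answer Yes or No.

No

(1,3)B 0/2 unhappy
(1,4)A 0/1 unhappy
(1,6)A 1/2 ok
(1,7)A 2/2 ok
(2,1)B 0/1 unhappy
(2,3)A 1/2 ok
(2,5)B 2/2 ok
(2,6)B 1/4 unhappy
(2,7)A 2/3 ok
(3,1)A 1/2 ok
(3,3)A 3/3 ok
(3,4)A 1/3 unhappy
(3,5)B 2/4 ok
(3,6)A 1/4 unhappy
(3,7)A 2/3 ok
(4,1)A 2/2 ok
(4,2)A 2/2 ok
(4,3)A 2/3 ok
(4,4)B 1/3 unhappy
(4,5)B 3/3 ok
(4,6)B 2/3 ok
(4,7)B 1/2 ok
For instance (1,3) has only 0/2 same-type neighbors, below 3/8.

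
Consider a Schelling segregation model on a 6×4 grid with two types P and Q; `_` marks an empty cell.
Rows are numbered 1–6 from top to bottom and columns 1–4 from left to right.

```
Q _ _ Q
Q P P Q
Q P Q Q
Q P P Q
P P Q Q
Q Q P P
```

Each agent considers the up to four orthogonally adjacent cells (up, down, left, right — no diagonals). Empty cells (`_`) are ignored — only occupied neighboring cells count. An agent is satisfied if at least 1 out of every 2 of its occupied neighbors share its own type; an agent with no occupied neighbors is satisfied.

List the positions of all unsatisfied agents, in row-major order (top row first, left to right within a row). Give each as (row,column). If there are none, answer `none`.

(2,3), (3,3), (4,1), (4,3), (5,1), (5,3), (6,2), (6,3)

(1,1)Q 1/1 ✓
(1,4)Q 1/1 ✓
(2,1)Q 2/3 ✓
(2,2)P 2/3 ✓
(2,3)P 1/3 ✗
(2,4)Q 2/3 ✓
(3,1)Q 2/3 ✓
(3,2)P 2/4 ✓
(3,3)Q 1/4 ✗
(3,4)Q 3/3 ✓
(4,1)Q 1/3 ✗
(4,2)P 3/4 ✓
(4,3)P 1/4 ✗
(4,4)Q 2/3 ✓
(5,1)P 1/3 ✗
(5,2)P 2/4 ✓
(5,3)Q 1/4 ✗
(5,4)Q 2/3 ✓
(6,1)Q 1/2 ✓
(6,2)Q 1/3 ✗
(6,3)P 1/3 ✗
(6,4)P 1/2 ✓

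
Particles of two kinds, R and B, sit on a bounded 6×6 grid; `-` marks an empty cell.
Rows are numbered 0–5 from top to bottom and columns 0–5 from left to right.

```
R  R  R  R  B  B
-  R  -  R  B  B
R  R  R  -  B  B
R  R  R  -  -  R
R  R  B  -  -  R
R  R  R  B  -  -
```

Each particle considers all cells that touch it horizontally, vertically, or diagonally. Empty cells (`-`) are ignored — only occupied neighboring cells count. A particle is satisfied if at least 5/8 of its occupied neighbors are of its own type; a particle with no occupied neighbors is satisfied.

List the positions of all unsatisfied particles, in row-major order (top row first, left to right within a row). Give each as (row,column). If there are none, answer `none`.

Row 0: (0,0)R 2/2 ok · (0,1)R 3/3 ok · (0,2)R 4/4 ok · (0,3)R 2/4 unhappy · (0,4)B 3/5 unhappy · (0,5)B 3/3 ok
Row 1: (1,1)R 6/6 ok · (1,3)R 3/6 unhappy · (1,4)B 5/7 ok · (1,5)B 5/5 ok
Row 2: (2,0)R 4/4 ok · (2,1)R 6/6 ok · (2,2)R 5/5 ok · (2,4)B 3/5 unhappy · (2,5)B 3/4 ok
Row 3: (3,0)R 5/5 ok · (3,1)R 7/8 ok · (3,2)R 4/5 ok · (3,5)R 1/3 unhappy
Row 4: (4,0)R 5/5 ok · (4,1)R 7/8 ok · (4,2)B 1/6 unhappy · (4,5)R 1/1 ok
Row 5: (5,0)R 3/3 ok · (5,1)R 4/5 ok · (5,2)R 2/4 unhappy · (5,3)B 1/2 unhappy

(0,3), (0,4), (1,3), (2,4), (3,5), (4,2), (5,2), (5,3)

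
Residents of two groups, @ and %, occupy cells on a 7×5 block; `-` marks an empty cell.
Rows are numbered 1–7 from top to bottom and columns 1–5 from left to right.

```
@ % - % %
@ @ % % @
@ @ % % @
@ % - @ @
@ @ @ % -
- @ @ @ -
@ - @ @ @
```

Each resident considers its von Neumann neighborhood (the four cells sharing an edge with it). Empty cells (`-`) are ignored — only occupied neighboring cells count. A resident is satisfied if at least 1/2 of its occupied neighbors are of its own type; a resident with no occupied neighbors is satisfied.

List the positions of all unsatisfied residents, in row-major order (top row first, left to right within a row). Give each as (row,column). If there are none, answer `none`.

Row 1: (1,1)@ 1/2 satisfied · (1,2)% 0/2 not · (1,4)% 2/2 satisfied · (1,5)% 1/2 satisfied
Row 2: (2,1)@ 3/3 satisfied · (2,2)@ 2/4 satisfied · (2,3)% 2/3 satisfied · (2,4)% 3/4 satisfied · (2,5)@ 1/3 not
Row 3: (3,1)@ 3/3 satisfied · (3,2)@ 2/4 satisfied · (3,3)% 2/3 satisfied · (3,4)% 2/4 satisfied · (3,5)@ 2/3 satisfied
Row 4: (4,1)@ 2/3 satisfied · (4,2)% 0/3 not · (4,4)@ 1/3 not · (4,5)@ 2/2 satisfied
Row 5: (5,1)@ 2/2 satisfied · (5,2)@ 3/4 satisfied · (5,3)@ 2/3 satisfied · (5,4)% 0/3 not
Row 6: (6,2)@ 2/2 satisfied · (6,3)@ 4/4 satisfied · (6,4)@ 2/3 satisfied
Row 7: (7,1)@ 0/0 satisfied · (7,3)@ 2/2 satisfied · (7,4)@ 3/3 satisfied · (7,5)@ 1/1 satisfied

(1,2), (2,5), (4,2), (4,4), (5,4)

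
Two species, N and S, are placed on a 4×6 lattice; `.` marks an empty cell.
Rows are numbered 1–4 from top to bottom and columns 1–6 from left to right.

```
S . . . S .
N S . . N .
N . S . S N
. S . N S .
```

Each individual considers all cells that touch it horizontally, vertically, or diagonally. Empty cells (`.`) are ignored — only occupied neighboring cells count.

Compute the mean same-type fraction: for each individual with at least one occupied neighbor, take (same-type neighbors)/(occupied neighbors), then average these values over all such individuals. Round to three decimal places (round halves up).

0.340

(1,1)S 1/2
(1,5)S 0/1
(2,1)N 1/3
(2,2)S 2/4
(2,5)N 1/3
(3,1)N 1/3
(3,3)S 2/3
(3,5)S 1/4
(3,6)N 1/3
(4,2)S 1/2
(4,4)N 0/3
(4,5)S 1/3
Sum over 12 individuals: 1/2 + 0/1 + 1/3 + 2/4 + 1/3 + 1/3 + 2/3 + 1/4 + 1/3 + 1/2 + 0/3 + 1/3 = 49/12; mean = 49/12 ÷ 12 = 49/144 = 0.340277… → 0.340.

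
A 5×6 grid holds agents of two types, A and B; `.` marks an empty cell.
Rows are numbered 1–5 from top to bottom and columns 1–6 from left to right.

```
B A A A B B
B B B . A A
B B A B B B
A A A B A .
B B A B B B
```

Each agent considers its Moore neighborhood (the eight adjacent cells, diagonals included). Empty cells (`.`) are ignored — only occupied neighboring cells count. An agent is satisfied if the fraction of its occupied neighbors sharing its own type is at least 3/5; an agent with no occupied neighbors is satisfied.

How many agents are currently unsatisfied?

23

Row 1: (1,1)B 2/3 ok · (1,2)A 1/5 unhappy · (1,3)A 2/4 unhappy · (1,4)A 2/4 unhappy · (1,5)B 1/4 unhappy · (1,6)B 1/3 unhappy
Row 2: (2,1)B 4/5 ok · (2,2)B 5/8 ok · (2,3)B 3/7 unhappy · (2,5)A 2/7 unhappy · (2,6)A 1/5 unhappy
Row 3: (3,1)B 3/5 ok · (3,2)B 4/8 unhappy · (3,3)A 2/7 unhappy · (3,4)B 3/7 unhappy · (3,5)B 3/6 unhappy · (3,6)B 1/4 unhappy
Row 4: (4,1)A 1/5 unhappy · (4,2)A 4/8 unhappy · (4,3)A 3/8 unhappy · (4,4)B 4/8 unhappy · (4,5)A 0/7 unhappy
Row 5: (5,1)B 1/3 unhappy · (5,2)B 1/5 unhappy · (5,3)A 2/5 unhappy · (5,4)B 2/5 unhappy · (5,5)B 3/4 ok · (5,6)B 1/2 unhappy
Unsatisfied: (1,2), (1,3), (1,4), (1,5), (1,6), (2,3), (2,5), (2,6), (3,2), (3,3), (3,4), (3,5), (3,6), (4,1), (4,2), (4,3), (4,4), (4,5), (5,1), (5,2), (5,3), (5,4), (5,6) — 23 in total.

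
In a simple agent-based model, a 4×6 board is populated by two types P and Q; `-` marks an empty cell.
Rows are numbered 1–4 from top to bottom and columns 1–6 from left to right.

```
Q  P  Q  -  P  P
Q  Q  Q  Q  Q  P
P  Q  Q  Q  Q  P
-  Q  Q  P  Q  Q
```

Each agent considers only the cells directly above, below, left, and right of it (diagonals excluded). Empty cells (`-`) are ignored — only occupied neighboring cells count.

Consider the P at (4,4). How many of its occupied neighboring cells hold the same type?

Occupied neighbors of (4,4): (3,4)=Q, (4,3)=Q, (4,5)=Q.
Same type (P): 0 of 3.

0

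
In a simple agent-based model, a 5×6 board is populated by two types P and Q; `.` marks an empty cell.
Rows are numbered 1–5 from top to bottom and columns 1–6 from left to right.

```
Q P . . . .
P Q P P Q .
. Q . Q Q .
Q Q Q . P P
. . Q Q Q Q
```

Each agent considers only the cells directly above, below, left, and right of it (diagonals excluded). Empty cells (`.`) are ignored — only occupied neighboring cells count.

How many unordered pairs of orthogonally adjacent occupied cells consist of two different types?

10

Scan each occupied cell's neighbors to the right and below so each pair is counted once.
From row 1: 3 unlike of 3 pairs (running 3/3).
From row 2: 4 unlike of 7 pairs (running 7/10).
From row 3: 1 unlike of 3 pairs (running 8/13).
From row 4: 2 unlike of 6 pairs (running 10/19).
From row 5: 0 unlike of 3 pairs (running 10/22).
Total adjacent occupied pairs: 22; unlike-type pairs: 10.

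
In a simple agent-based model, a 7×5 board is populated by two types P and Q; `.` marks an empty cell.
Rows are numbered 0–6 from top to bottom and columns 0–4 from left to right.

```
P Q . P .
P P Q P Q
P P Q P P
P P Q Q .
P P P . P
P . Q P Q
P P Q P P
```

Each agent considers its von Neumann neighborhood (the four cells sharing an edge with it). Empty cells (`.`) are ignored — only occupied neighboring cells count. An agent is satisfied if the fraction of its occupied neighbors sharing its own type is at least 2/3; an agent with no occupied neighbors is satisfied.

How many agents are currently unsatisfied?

(0,0)P 1/2 unhappy
(0,1)Q 0/2 unhappy
(0,3)P 1/1 ok
(1,0)P 3/3 ok
(1,1)P 2/4 unhappy
(1,2)Q 1/3 unhappy
(1,3)P 2/4 unhappy
(1,4)Q 0/2 unhappy
(2,0)P 3/3 ok
(2,1)P 3/4 ok
(2,2)Q 2/4 unhappy
(2,3)P 2/4 unhappy
(2,4)P 1/2 unhappy
(3,0)P 3/3 ok
(3,1)P 3/4 ok
(3,2)Q 2/4 unhappy
(3,3)Q 1/2 unhappy
(4,0)P 3/3 ok
(4,1)P 3/3 ok
(4,2)P 1/3 unhappy
(4,4)P 0/1 unhappy
(5,0)P 2/2 ok
(5,2)Q 1/3 unhappy
(5,3)P 1/3 unhappy
(5,4)Q 0/3 unhappy
(6,0)P 2/2 ok
(6,1)P 1/2 unhappy
(6,2)Q 1/3 unhappy
(6,3)P 2/3 ok
(6,4)P 1/2 unhappy
Unsatisfied: (0,0), (0,1), (1,1), (1,2), (1,3), (1,4), (2,2), (2,3), (2,4), (3,2), (3,3), (4,2), (4,4), (5,2), (5,3), (5,4), (6,1), (6,2), (6,4) — 19 in total.

19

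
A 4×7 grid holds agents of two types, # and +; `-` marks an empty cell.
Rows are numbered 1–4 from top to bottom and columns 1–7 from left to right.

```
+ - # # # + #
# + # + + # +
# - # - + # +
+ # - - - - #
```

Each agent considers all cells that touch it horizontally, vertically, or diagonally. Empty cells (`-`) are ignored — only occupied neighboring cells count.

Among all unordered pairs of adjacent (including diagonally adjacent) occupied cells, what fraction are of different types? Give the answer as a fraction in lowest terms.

Scan each occupied cell's neighbors to the right and below (and the two forward diagonals) so each pair is counted once.
Row 1: +(1,1)–#(2,1)≠ +(1,1)–+(2,2)= #(1,3)–#(1,4)= #(1,3)–#(2,3)= #(1,3)–+(2,4)≠ #(1,3)–+(2,2)≠ #(1,4)–#(1,5)= #(1,4)–+(2,4)≠ #(1,4)–+(2,5)≠ #(1,4)–#(2,3)= #(1,5)–+(1,6)≠ #(1,5)–+(2,5)≠ #(1,5)–#(2,6)= #(1,5)–+(2,4)≠ +(1,6)–#(1,7)≠ +(1,6)–#(2,6)≠ +(1,6)–+(2,7)= +(1,6)–+(2,5)= #(1,7)–+(2,7)≠ #(1,7)–#(2,6)=  → 11/20 unlike.
Row 2: #(2,1)–+(2,2)≠ #(2,1)–#(3,1)= +(2,2)–#(2,3)≠ +(2,2)–#(3,3)≠ +(2,2)–#(3,1)≠ #(2,3)–+(2,4)≠ #(2,3)–#(3,3)= +(2,4)–+(2,5)= +(2,4)–+(3,5)= +(2,4)–#(3,3)≠ +(2,5)–#(2,6)≠ +(2,5)–+(3,5)= +(2,5)–#(3,6)≠ #(2,6)–+(2,7)≠ #(2,6)–#(3,6)= #(2,6)–+(3,7)≠ #(2,6)–+(3,5)≠ +(2,7)–+(3,7)= +(2,7)–#(3,6)≠  → 12/19 unlike.
Row 3: #(3,1)–+(4,1)≠ #(3,1)–#(4,2)= #(3,3)–#(4,2)= +(3,5)–#(3,6)≠ #(3,6)–+(3,7)≠ #(3,6)–#(4,7)= +(3,7)–#(4,7)≠  → 4/7 unlike.
Row 4: +(4,1)–#(4,2)≠  → 1/1 unlike.
Total adjacent occupied pairs: 47; unlike-type pairs: 28.
28/47 is already in lowest terms.

28/47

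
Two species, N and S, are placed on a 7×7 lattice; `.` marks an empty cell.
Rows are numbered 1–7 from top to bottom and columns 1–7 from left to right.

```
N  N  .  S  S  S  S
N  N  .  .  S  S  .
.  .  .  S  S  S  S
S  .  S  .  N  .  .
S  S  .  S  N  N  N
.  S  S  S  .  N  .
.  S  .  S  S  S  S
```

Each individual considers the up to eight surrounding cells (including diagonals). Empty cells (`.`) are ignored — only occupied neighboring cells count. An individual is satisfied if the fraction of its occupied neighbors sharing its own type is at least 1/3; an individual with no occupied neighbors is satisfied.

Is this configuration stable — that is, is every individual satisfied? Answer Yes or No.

Row 1: (1,1)N 3/3 ✓ · (1,2)N 3/3 ✓ · (1,4)S 2/2 ✓ · (1,5)S 4/4 ✓ · (1,6)S 4/4 ✓ · (1,7)S 2/2 ✓
Row 2: (2,1)N 3/3 ✓ · (2,2)N 3/3 ✓ · (2,5)S 7/7 ✓ · (2,6)S 7/7 ✓
Row 3: (3,4)S 3/4 ✓ · (3,5)S 4/5 ✓ · (3,6)S 4/5 ✓ · (3,7)S 2/2 ✓
Row 4: (4,1)S 2/2 ✓ · (4,3)S 3/3 ✓ · (4,5)N 2/6 ✓
Row 5: (5,1)S 3/3 ✓ · (5,2)S 5/5 ✓ · (5,4)S 3/5 ✓ · (5,5)N 3/5 ✓ · (5,6)N 4/4 ✓ · (5,7)N 2/2 ✓
Row 6: (6,2)S 4/4 ✓ · (6,3)S 6/6 ✓ · (6,4)S 4/5 ✓ · (6,6)N 3/6 ✓
Row 7: (7,2)S 2/2 ✓ · (7,4)S 3/3 ✓ · (7,5)S 3/4 ✓ · (7,6)S 2/3 ✓ · (7,7)S 1/2 ✓
All meet the threshold, so the configuration is stable.

Yes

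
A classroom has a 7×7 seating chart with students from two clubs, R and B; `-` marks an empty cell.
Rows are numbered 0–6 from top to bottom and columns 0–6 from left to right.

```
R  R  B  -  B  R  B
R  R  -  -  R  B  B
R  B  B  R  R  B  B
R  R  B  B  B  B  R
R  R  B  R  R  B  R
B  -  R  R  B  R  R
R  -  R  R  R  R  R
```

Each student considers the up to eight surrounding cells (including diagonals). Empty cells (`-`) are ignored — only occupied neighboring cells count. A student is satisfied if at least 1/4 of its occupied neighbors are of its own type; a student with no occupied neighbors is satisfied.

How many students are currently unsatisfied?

6

Row 0: (0,0)R 3/3 ok · (0,1)R 3/4 ok · (0,2)B 0/2 unhappy · (0,4)B 1/3 ok · (0,5)R 1/5 unhappy · (0,6)B 2/3 ok
Row 1: (1,0)R 4/5 ok · (1,1)R 4/7 ok · (1,4)R 3/6 ok · (1,5)B 5/8 ok · (1,6)B 4/5 ok
Row 2: (2,0)R 4/5 ok · (2,1)B 2/7 ok · (2,2)B 3/6 ok · (2,3)R 2/6 ok · (2,4)R 2/7 ok · (2,5)B 5/8 ok · (2,6)B 4/5 ok
Row 3: (3,0)R 4/5 ok · (3,1)R 4/8 ok · (3,2)B 4/8 ok · (3,3)B 4/8 ok · (3,4)B 4/8 ok · (3,5)B 4/8 ok · (3,6)R 1/5 unhappy
Row 4: (4,0)R 3/4 ok · (4,1)R 4/7 ok · (4,2)B 2/7 ok · (4,3)R 3/8 ok · (4,4)R 3/8 ok · (4,5)B 3/8 ok · (4,6)R 3/5 ok
Row 5: (5,0)B 0/3 unhappy · (5,2)R 5/6 ok · (5,3)R 6/8 ok · (5,4)B 1/8 unhappy · (5,5)R 6/8 ok · (5,6)R 4/5 ok
Row 6: (6,0)R 0/1 unhappy · (6,2)R 3/3 ok · (6,3)R 4/5 ok · (6,4)R 4/5 ok · (6,5)R 4/5 ok · (6,6)R 3/3 ok
Unsatisfied: (0,2), (0,5), (3,6), (5,0), (5,4), (6,0) — 6 in total.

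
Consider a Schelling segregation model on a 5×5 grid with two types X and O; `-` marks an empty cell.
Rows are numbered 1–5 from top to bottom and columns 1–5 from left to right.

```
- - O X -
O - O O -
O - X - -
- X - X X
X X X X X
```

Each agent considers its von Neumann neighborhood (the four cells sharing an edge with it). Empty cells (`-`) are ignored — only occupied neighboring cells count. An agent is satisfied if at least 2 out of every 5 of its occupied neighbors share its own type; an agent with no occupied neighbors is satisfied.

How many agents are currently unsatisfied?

2

(1,3)O 1/2 ok
(1,4)X 0/2 unhappy
(2,1)O 1/1 ok
(2,3)O 2/3 ok
(2,4)O 1/2 ok
(3,1)O 1/1 ok
(3,3)X 0/1 unhappy
(4,2)X 1/1 ok
(4,4)X 2/2 ok
(4,5)X 2/2 ok
(5,1)X 1/1 ok
(5,2)X 3/3 ok
(5,3)X 2/2 ok
(5,4)X 3/3 ok
(5,5)X 2/2 ok
Unsatisfied: (1,4), (3,3) — 2 in total.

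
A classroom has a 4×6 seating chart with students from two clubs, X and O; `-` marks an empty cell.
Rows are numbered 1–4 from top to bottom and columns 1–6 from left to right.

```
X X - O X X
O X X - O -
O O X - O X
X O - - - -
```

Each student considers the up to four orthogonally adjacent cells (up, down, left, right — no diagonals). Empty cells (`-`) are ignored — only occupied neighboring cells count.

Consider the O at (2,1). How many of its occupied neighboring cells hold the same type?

1

Occupied neighbors of (2,1): (1,1)=X, (3,1)=O, (2,2)=X.
Same type (O): 1 of 3.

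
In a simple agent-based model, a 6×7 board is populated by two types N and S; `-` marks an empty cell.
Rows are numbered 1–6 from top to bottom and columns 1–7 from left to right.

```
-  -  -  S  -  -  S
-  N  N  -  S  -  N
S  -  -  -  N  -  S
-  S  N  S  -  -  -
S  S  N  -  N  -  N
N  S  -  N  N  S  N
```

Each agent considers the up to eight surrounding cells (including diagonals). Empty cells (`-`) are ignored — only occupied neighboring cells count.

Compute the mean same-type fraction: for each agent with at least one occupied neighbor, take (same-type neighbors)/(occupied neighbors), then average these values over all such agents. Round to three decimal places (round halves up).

(1,4)S 1/2
(1,7)S 0/1
(2,2)N 1/2
(2,3)N 1/2
(2,5)S 1/2
(2,7)N 0/2
(3,1)S 1/2
(3,5)N 0/2
(3,7)S 0/1
(4,2)S 3/5
(4,3)N 1/4
(4,4)S 0/4
(5,1)S 3/4
(5,2)S 3/6
(5,3)N 2/6
(5,5)N 2/4
(5,7)N 1/2
(6,1)N 0/3
(6,2)S 2/4
(6,4)N 3/3
(6,5)N 2/3
(6,6)S 0/4
(6,7)N 1/2
Sum over 23 agents: 1/2 + 0/1 + 1/2 + 1/2 + 1/2 + 0/2 + 1/2 + 0/2 + 0/1 + 3/5 + 1/4 + 0/4 + 3/4 + 3/6 + 2/6 + 2/4 + 1/2 + 0/3 + 2/4 + 3/3 + 2/3 + 0/4 + 1/2 = 43/5; mean = 43/5 ÷ 23 = 43/115 = 0.373913… → 0.374.

0.374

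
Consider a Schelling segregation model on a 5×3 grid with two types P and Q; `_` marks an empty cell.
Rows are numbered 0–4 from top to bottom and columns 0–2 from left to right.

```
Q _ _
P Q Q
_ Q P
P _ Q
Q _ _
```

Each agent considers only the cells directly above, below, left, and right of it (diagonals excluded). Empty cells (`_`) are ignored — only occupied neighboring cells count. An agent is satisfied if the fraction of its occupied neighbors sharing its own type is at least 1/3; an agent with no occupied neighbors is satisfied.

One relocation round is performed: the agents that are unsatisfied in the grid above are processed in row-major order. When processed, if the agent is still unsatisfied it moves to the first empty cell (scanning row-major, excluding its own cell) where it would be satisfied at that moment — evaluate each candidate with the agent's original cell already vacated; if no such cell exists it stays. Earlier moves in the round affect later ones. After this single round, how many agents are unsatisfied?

0

Initially unsatisfied (in order): (0,0), (1,0), (2,2), (3,0), (3,2), (4,0).
  (0,0) → (0,1).
  (1,0) → (2,0).
  (2,2) → (1,0).
  (3,0): now satisfied by earlier moves; stays.
  (3,2): now satisfied by earlier moves; stays.
  (4,0) → (0,0).
Resulting grid:
Q Q _
P Q Q
P Q _
P _ Q
_ _ _
All satisfied now.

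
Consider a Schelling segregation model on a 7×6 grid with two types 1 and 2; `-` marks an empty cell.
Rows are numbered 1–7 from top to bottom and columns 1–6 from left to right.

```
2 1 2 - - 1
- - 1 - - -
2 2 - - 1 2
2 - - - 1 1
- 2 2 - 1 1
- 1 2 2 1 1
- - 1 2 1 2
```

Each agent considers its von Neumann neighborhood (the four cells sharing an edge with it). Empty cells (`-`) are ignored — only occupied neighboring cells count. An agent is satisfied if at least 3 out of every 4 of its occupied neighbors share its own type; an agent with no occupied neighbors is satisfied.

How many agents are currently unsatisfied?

16

(1,1)2 0/1 ✗
(1,2)1 0/2 ✗
(1,3)2 0/2 ✗
(1,6)1 0/0 ✓
(2,3)1 0/1 ✗
(3,1)2 2/2 ✓
(3,2)2 1/1 ✓
(3,5)1 1/2 ✗
(3,6)2 0/2 ✗
(4,1)2 1/1 ✓
(4,5)1 3/3 ✓
(4,6)1 2/3 ✗
(5,2)2 1/2 ✗
(5,3)2 2/2 ✓
(5,5)1 3/3 ✓
(5,6)1 3/3 ✓
(6,2)1 0/2 ✗
(6,3)2 2/4 ✗
(6,4)2 2/3 ✗
(6,5)1 3/4 ✓
(6,6)1 2/3 ✗
(7,3)1 0/2 ✗
(7,4)2 1/3 ✗
(7,5)1 1/3 ✗
(7,6)2 0/2 ✗
Unsatisfied: (1,1), (1,2), (1,3), (2,3), (3,5), (3,6), (4,6), (5,2), (6,2), (6,3), (6,4), (6,6), (7,3), (7,4), (7,5), (7,6) — 16 in total.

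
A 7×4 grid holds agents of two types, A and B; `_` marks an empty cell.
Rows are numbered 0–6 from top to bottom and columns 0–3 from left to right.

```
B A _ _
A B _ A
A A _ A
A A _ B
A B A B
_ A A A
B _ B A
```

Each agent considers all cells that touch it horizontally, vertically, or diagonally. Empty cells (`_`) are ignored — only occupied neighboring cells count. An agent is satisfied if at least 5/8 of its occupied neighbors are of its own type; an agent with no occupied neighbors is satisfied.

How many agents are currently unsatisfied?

14

Row 0: (0,0)B 1/3 not · (0,1)A 1/3 not
Row 1: (1,0)A 3/5 not · (1,1)B 1/5 not · (1,3)A 1/1 satisfied
Row 2: (2,0)A 4/5 satisfied · (2,1)A 4/5 satisfied · (2,3)A 1/2 not
Row 3: (3,0)A 4/5 satisfied · (3,1)A 5/6 satisfied · (3,3)B 1/3 not
Row 4: (4,0)A 3/4 satisfied · (4,1)B 0/6 not · (4,2)A 4/7 not · (4,3)B 1/4 not
Row 5: (5,1)A 3/6 not · (5,2)A 4/7 not · (5,3)A 3/5 not
Row 6: (6,0)B 0/1 not · (6,2)B 0/4 not · (6,3)A 2/3 satisfied
Unsatisfied: (0,0), (0,1), (1,0), (1,1), (2,3), (3,3), (4,1), (4,2), (4,3), (5,1), (5,2), (5,3), (6,0), (6,2) — 14 in total.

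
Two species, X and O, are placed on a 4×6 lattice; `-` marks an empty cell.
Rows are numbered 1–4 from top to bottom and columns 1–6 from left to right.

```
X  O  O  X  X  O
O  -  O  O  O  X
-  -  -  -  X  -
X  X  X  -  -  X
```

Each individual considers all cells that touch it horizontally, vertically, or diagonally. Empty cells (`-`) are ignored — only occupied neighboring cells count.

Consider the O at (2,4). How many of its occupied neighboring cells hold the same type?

Occupied neighbors of (2,4): (1,3)=O, (1,4)=X, (1,5)=X, (2,3)=O, (2,5)=O, (3,5)=X.
Same type (O): 3 of 6.

3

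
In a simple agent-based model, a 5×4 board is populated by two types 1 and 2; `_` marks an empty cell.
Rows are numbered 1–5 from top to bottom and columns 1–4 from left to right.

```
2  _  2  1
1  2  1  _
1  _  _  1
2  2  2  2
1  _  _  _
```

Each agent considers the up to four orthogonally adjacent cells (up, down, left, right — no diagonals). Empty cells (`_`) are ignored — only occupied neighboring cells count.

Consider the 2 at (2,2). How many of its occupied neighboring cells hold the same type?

Occupied neighbors of (2,2): (2,1)=1, (2,3)=1.
Same type (2): 0 of 2.

0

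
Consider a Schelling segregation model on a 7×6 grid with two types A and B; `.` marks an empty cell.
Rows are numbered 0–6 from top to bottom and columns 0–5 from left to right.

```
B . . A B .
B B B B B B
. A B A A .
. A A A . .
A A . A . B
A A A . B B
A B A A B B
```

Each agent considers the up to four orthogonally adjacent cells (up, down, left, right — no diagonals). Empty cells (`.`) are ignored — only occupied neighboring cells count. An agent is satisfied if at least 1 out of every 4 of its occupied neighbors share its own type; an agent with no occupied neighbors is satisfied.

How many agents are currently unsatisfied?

2

(0,0)B 1/1 satisfied
(0,3)A 0/2 not
(0,4)B 1/2 satisfied
(1,0)B 2/2 satisfied
(1,1)B 2/3 satisfied
(1,2)B 3/3 satisfied
(1,3)B 2/4 satisfied
(1,4)B 3/4 satisfied
(1,5)B 1/1 satisfied
(2,1)A 1/3 satisfied
(2,2)B 1/4 satisfied
(2,3)A 2/4 satisfied
(2,4)A 1/2 satisfied
(3,1)A 3/3 satisfied
(3,2)A 2/3 satisfied
(3,3)A 3/3 satisfied
(4,0)A 2/2 satisfied
(4,1)A 3/3 satisfied
(4,3)A 1/1 satisfied
(4,5)B 1/1 satisfied
(5,0)A 3/3 satisfied
(5,1)A 3/4 satisfied
(5,2)A 2/2 satisfied
(5,4)B 2/2 satisfied
(5,5)B 3/3 satisfied
(6,0)A 1/2 satisfied
(6,1)B 0/3 not
(6,2)A 2/3 satisfied
(6,3)A 1/2 satisfied
(6,4)B 2/3 satisfied
(6,5)B 2/2 satisfied
Unsatisfied: (0,3), (6,1) — 2 in total.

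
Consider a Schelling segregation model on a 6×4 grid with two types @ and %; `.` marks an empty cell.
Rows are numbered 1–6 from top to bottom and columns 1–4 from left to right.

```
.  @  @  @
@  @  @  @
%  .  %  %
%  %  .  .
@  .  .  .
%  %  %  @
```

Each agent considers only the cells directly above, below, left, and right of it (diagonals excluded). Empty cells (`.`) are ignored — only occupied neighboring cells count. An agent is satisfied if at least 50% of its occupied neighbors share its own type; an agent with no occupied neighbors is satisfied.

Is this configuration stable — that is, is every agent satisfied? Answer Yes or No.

No

Row 1: (1,2)@ 2/2 ok · (1,3)@ 3/3 ok · (1,4)@ 2/2 ok
Row 2: (2,1)@ 1/2 ok · (2,2)@ 3/3 ok · (2,3)@ 3/4 ok · (2,4)@ 2/3 ok
Row 3: (3,1)% 1/2 ok · (3,3)% 1/2 ok · (3,4)% 1/2 ok
Row 4: (4,1)% 2/3 ok · (4,2)% 1/1 ok
Row 5: (5,1)@ 0/2 unhappy
Row 6: (6,1)% 1/2 ok · (6,2)% 2/2 ok · (6,3)% 1/2 ok · (6,4)@ 0/1 unhappy
For instance (5,1) has only 0/2 same-type neighbors, below 1/2.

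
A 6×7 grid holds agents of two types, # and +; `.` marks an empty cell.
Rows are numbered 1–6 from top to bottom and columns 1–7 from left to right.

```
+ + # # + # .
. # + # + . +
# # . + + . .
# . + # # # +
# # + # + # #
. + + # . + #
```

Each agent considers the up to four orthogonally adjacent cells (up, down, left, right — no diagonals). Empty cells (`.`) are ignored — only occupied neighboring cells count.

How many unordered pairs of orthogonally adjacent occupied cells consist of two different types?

Scan each occupied cell's neighbors to the right and below so each pair is counted once.
From row 1: 5 unlike of 9 pairs (running 5/9).
From row 2: 4 unlike of 6 pairs (running 9/15).
From row 3: 2 unlike of 5 pairs (running 11/20).
From row 4: 4 unlike of 10 pairs (running 15/30).
From row 5: 6 unlike of 11 pairs (running 21/41).
From row 6: 2 unlike of 3 pairs (running 23/44).
Total adjacent occupied pairs: 44; unlike-type pairs: 23.

23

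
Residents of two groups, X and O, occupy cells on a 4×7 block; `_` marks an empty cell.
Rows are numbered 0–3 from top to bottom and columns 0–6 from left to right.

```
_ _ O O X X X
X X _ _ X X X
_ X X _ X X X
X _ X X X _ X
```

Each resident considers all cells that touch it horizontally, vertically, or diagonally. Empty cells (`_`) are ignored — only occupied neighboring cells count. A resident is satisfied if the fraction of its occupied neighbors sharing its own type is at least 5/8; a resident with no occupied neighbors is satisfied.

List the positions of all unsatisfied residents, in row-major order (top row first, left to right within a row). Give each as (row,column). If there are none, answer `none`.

(0,2)O 1/2 unhappy
(0,3)O 1/3 unhappy
(0,4)X 3/4 ok
(0,5)X 5/5 ok
(0,6)X 3/3 ok
(1,0)X 2/2 ok
(1,1)X 3/4 ok
(1,4)X 5/6 ok
(1,5)X 8/8 ok
(1,6)X 5/5 ok
(2,1)X 5/5 ok
(2,2)X 4/4 ok
(2,4)X 5/5 ok
(2,5)X 7/7 ok
(2,6)X 4/4 ok
(3,0)X 1/1 ok
(3,2)X 3/3 ok
(3,3)X 4/4 ok
(3,4)X 3/3 ok
(3,6)X 2/2 ok

(0,2), (0,3)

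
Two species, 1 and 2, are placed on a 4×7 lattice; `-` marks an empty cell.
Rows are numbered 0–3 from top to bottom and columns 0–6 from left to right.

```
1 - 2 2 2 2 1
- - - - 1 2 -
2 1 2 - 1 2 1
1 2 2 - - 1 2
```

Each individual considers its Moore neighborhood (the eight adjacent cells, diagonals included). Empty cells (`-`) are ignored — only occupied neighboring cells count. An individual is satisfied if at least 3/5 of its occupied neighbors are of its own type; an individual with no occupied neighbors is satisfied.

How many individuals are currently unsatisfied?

12

(0,0)1 0/0 ok
(0,2)2 1/1 ok
(0,3)2 2/3 ok
(0,4)2 3/4 ok
(0,5)2 2/4 unhappy
(0,6)1 0/2 unhappy
(1,4)1 1/6 unhappy
(1,5)2 3/7 unhappy
(2,0)2 1/3 unhappy
(2,1)1 1/5 unhappy
(2,2)2 2/3 ok
(2,4)1 2/4 unhappy
(2,5)2 2/6 unhappy
(2,6)1 1/4 unhappy
(3,0)1 1/3 unhappy
(3,1)2 3/5 ok
(3,2)2 2/3 ok
(3,5)1 2/4 unhappy
(3,6)2 1/3 unhappy
Unsatisfied: (0,5), (0,6), (1,4), (1,5), (2,0), (2,1), (2,4), (2,5), (2,6), (3,0), (3,5), (3,6) — 12 in total.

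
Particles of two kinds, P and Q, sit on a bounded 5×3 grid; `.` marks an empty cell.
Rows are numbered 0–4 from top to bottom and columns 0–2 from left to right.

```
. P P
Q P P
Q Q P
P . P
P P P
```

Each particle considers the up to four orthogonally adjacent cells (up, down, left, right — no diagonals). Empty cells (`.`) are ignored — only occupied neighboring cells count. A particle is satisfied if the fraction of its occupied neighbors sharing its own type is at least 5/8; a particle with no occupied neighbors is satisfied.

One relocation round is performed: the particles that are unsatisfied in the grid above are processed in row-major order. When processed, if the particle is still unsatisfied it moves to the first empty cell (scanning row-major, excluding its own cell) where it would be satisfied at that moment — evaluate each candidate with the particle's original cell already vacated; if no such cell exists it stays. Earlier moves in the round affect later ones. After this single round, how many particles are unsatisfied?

1

Initially unsatisfied (in order): (1,0), (1,1), (2,1), (3,0).
  (1,0): no empty cell satisfies it; stays.
  (1,1) → (3,1).
  (2,1): no empty cell satisfies it; stays.
  (3,0): now satisfied by earlier moves; stays.
Resulting grid:
. P P
Q . P
Q Q P
P P P
P P P
Unsatisfied now: (2,1).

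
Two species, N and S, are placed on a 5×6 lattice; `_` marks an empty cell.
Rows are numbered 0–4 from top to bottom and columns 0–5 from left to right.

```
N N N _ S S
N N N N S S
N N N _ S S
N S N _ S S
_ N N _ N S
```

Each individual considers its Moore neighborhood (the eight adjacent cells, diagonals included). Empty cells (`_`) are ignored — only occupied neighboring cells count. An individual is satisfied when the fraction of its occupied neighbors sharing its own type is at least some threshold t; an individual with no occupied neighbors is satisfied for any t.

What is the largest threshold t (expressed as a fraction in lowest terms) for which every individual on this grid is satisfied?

(0,0)N 3/3
(0,1)N 5/5
(0,2)N 4/4
(0,4)S 3/4
(0,5)S 3/3
(1,0)N 5/5
(1,1)N 8/8
(1,2)N 6/6
(1,3)N 3/6
(1,4)S 5/6
(1,5)S 5/5
(2,0)N 4/5
(2,1)N 7/8
(2,2)N 5/6
(2,4)S 5/6
(2,5)S 5/5
(3,0)N 3/4
(3,1)S 0/7
(3,2)N 4/5
(3,4)S 4/5
(3,5)S 4/5
(4,1)N 3/4
(4,2)N 2/3
(4,4)N 0/3
(4,5)S 2/3
The smallest same-type fraction is 0/7 at (3,1), which reduces to 0/1. Any threshold above that leaves this individual unsatisfied.

0/1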